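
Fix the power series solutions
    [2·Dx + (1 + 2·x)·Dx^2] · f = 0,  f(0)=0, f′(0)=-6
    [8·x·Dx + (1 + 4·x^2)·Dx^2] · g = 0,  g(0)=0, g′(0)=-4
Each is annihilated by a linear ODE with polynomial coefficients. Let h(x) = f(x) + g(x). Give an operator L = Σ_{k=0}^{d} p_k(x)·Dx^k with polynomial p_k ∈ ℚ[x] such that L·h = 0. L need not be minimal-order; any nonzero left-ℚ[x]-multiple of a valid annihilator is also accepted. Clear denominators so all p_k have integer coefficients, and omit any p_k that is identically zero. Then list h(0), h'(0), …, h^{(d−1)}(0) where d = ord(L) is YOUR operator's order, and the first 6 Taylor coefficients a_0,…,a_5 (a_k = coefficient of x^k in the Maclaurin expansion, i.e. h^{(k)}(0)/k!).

L = (-8 - 48·x + 96·x^2 + 64·x^3)·Dx + (-8 - 16·x + 192·x^3 + 128·x^4)·Dx^2 + (-1 + 2·x + 8·x^2 + 16·x^3 + 48·x^4 + 32·x^5)·Dx^3  (order 3).
h: a_k = 0, -10, 6, -8/3, 12, -32, …
ICs: h(0) = 0, h′(0) = -10, h′′(0) = 12.

f: a_k = 0, -6, 6, -8, 12, -96/5, …
g: a_k = 0, -4, 0, 16/3, 0, -64/5, …
L₀ := lclm(L_f,L_g); ord L₀ ≤ 2+2.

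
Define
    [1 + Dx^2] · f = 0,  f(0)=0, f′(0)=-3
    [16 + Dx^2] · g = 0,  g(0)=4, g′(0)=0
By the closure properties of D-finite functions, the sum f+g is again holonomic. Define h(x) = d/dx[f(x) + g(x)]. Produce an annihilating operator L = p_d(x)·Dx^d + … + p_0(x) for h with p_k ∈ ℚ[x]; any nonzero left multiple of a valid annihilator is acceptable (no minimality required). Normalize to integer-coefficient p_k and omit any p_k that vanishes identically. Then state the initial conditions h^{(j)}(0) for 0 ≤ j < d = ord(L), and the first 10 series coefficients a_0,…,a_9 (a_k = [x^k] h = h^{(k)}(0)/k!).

L = 16 + 17·Dx^2 + Dx^4  (order 4).
h: a_k = -3, -64, 3/2, 512/3, -1/8, -2048/15, 1/240, 16384/315, -1/13440, -32768/2835, …
ICs: h(0) = -3, h′(0) = -64, h′′(0) = 3, h′′′(0) = 1024.

f: a_k = 0, -3, 0, 1/2, 0, -1/40, 0, 1/1680, 0, -1/120960, …
g: a_k = 4, 0, -32, 0, 128/3, 0, -1024/45, 0, 2048/315, 0, …
h₀=f+g: left-lcm gives L₀, ord ≤ 4.
Differentiate: ansatz ord ≤ ord L₀ ⇒ L.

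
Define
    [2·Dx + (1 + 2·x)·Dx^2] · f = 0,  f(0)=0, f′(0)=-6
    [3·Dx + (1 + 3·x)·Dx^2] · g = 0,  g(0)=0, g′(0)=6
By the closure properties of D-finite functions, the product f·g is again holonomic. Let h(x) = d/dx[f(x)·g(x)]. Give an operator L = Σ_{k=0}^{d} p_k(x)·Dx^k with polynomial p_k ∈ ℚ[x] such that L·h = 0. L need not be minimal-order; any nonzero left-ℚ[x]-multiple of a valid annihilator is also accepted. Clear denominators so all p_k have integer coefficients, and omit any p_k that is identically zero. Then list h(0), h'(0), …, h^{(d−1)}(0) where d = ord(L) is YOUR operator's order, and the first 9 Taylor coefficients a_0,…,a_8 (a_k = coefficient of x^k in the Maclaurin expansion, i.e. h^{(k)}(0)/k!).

f: a_k = 0, -6, 6, -8, 12, -96/5, 32, -384/7, 96, …
g: a_k = 0, 6, -9, 18, -81/2, 486/5, -243, 4374/7, -6561/4, …
Sym-product of L_f,L_g gives L₀ (≤ ord 4).
h=h₀': d/dx-closure on L₀ ⇒ L.
L = (156 + 720·x + 864·x^2) + (310 + 2244·x + 5400·x^2 + 4320·x^3)·Dx + (88 + 860·x + 3132·x^2 + 5040·x^3 + 3024·x^4)·Dx^2 + (5 + 62·x + 305·x^2 + 744·x^3 + 900·x^4 + 432·x^5)·Dx^3  (order 3).
h: a_k = 0, -72, 270, -840, 2475, -35802/5, 20622, -2081376/35, 2409669/14, …
ICs: h(0) = 0, h′(0) = -72, h′′(0) = 540.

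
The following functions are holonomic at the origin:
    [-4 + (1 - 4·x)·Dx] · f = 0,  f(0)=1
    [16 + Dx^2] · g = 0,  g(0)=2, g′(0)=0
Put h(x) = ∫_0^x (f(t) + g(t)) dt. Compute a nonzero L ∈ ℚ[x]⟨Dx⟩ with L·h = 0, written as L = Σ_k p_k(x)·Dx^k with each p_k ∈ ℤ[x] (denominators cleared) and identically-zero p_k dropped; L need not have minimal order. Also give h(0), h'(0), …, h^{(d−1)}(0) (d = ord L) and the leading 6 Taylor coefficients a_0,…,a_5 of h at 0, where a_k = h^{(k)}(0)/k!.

f: a_k = 1, 4, 16, 64, 256, 1024, …
g: a_k = 2, 0, -16, 0, 64/3, 0, …
f+g: L₀ = lclm(L_f,L_g), ord ≤ 1+2.
h=∫₀ˣh₀: take L = L₀·Dx.
L = (448 - 512·x + 1024·x^2)·Dx + (-48 + 320·x - 768·x^2 + 1024·x^3)·Dx^2 + (28 - 32·x + 64·x^2)·Dx^3 + (-3 + 20·x - 48·x^2 + 64·x^3)·Dx^4  (order 4).
h: a_k = 0, 3, 2, 0, 16, 832/15, …
ICs: h(0) = 0, h′(0) = 3, h′′(0) = 4, h′′′(0) = 0.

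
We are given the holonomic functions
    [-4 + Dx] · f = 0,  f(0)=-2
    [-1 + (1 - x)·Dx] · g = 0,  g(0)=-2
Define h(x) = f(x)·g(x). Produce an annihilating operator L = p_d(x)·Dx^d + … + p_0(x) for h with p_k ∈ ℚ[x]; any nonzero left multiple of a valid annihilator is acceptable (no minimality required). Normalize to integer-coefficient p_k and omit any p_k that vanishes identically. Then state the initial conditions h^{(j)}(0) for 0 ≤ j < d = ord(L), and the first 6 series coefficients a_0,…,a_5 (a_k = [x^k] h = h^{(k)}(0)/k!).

L = (5 - 4·x) + (-1 + x)·Dx  (order 1).
h: a_k = 4, 20, 52, 284/3, 412/3, 2572/15, …
ICs: h(0) = 4.

f: a_k = -2, -8, -16, -64/3, -64/3, -256/15, …
g: a_k = -2, -2, -2, -2, -2, -2, …
f·g: L₀ = L_f ⊗_s L_g, ord ≤ 1·1.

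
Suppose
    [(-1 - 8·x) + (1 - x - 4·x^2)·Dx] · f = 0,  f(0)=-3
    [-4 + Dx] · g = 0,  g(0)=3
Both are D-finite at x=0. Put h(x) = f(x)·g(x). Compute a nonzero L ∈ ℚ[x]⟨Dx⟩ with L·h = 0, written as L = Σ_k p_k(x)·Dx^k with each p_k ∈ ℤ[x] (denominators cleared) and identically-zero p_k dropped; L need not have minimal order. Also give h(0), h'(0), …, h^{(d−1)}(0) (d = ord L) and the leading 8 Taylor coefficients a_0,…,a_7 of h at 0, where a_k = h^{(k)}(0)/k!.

L = (5 + 4·x - 16·x^2) + (-1 + x + 4·x^2)·Dx  (order 1).
h: a_k = -9, -45, -153, -429, -1137, -14649/5, -7529, -674711/35, …
ICs: h(0) = -9.

f: a_k = -3, -3, -15, -27, -87, -195, -543, -1323, …
g: a_k = 3, 12, 24, 32, 32, 128/5, 256/15, 1024/105, …
Product ⇒ symmetric product L₀, ord ≤ 1.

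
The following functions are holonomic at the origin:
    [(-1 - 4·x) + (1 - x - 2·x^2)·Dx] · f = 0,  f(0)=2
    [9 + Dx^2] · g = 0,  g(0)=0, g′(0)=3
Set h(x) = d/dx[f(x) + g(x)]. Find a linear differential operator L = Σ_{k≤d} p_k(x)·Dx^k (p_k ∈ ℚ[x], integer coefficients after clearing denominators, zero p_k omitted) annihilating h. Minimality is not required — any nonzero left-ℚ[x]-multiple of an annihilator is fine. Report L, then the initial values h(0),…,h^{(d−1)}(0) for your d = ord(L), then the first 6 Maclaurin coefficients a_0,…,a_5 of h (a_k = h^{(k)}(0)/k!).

L = (954 + 3600·x + 8154·x^2 + 4140·x^3 + 5760·x^4 + 3888·x^5 + 2592·x^6) + (-117 - 369·x + 585·x^2 + 747·x^3 + 90·x^4 + 828·x^5 + 1512·x^6 + 864·x^7)·Dx + (106 + 400·x + 906·x^2 + 460·x^3 + 640·x^4 + 432·x^5 + 288·x^6)·Dx^2 + (-13 - 41·x + 65·x^2 + 83·x^3 + 10·x^4 + 92·x^5 + 168·x^6 + 96·x^7)·Dx^3  (order 3).
h: a_k = 5, 12, 33/2, 88, 1761/8, 516, …
ICs: h(0) = 5, h′(0) = 12, h′′(0) = 33.

f: a_k = 2, 2, 6, 10, 22, 42, …
g: a_k = 0, 3, 0, -9/2, 0, 81/40, …
Weyl lclm of L_f,L_g ⇒ L₀ (ord ≤ 3).
h=h₀': d/dx-closure on L₀ ⇒ L.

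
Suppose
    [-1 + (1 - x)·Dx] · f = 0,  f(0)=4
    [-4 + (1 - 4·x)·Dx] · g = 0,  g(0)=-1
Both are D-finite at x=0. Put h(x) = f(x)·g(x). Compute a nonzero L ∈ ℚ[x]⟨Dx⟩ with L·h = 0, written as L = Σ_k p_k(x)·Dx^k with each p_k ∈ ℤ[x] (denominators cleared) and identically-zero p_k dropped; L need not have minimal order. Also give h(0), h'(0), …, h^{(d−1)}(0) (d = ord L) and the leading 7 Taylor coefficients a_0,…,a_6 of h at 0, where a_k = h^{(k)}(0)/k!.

L = (-5 + 8·x) + (1 - 5·x + 4·x^2)·Dx  (order 1).
h: a_k = -4, -20, -84, -340, -1364, -5460, -21844, …
ICs: h(0) = -4.

f: a_k = 4, 4, 4, 4, 4, 4, 4, …
g: a_k = -1, -4, -16, -64, -256, -1024, -4096, …
f·g: L₀ = L_f ⊗_s L_g, ord ≤ 1·1.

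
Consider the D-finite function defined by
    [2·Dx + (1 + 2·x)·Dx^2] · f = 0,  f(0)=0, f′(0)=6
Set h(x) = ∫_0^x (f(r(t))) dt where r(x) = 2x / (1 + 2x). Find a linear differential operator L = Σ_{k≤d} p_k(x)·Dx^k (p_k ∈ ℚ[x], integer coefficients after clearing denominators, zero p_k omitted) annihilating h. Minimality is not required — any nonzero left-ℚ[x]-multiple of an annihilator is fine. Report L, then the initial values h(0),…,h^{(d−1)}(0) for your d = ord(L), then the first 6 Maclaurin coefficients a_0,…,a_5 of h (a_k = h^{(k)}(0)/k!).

f: a_k = 0, 6, -6, 8, -12, 96/5, …
Change of var in L_f (x↦r) gives L₀.
∫: right-multiply L₀ by Dx.
L = (8 + 24·x)·Dx^2 + (1 + 8·x + 12·x^2)·Dx^3  (order 3).
h: a_k = 0, 0, 6, -16, 52, -192, …
ICs: h(0) = 0, h′(0) = 0, h′′(0) = 12.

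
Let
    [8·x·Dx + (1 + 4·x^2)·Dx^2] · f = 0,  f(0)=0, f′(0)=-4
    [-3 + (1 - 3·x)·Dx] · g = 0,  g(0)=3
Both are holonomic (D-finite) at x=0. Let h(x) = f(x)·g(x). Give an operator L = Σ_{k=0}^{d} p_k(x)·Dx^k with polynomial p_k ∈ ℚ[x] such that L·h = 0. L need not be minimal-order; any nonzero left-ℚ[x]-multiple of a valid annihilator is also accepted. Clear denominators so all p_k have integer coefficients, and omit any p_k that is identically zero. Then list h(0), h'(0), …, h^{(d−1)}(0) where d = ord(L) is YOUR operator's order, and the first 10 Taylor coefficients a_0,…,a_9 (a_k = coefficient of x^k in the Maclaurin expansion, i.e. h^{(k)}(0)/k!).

L = 24·x + (6 - 8·x + 48·x^2)·Dx + (-1 + 3·x - 4·x^2 + 12·x^3)·Dx^2  (order 2).
h: a_k = 0, -12, -36, -92, -276, -4332/5, -12996/5, -269076/35, -807228/35, -7300892/105, …
ICs: h(0) = 0, h′(0) = -12.

f: a_k = 0, -4, 0, 16/3, 0, -64/5, 0, 256/7, 0, -1024/9, …
g: a_k = 3, 9, 27, 81, 243, 729, 2187, 6561, 19683, 59049, …
Product ⇒ symmetric product L₀, ord ≤ 2.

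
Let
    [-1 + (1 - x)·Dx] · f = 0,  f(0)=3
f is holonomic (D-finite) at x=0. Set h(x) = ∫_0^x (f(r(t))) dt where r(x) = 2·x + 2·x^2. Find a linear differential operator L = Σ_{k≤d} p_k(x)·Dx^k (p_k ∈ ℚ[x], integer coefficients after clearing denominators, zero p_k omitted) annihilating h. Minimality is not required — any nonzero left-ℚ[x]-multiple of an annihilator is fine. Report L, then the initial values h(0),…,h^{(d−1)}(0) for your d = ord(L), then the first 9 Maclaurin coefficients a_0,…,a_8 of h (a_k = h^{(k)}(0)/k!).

L = (2 + 4·x)·Dx + (-1 + 2·x + 2·x^2)·Dx^2  (order 2).
h: a_k = 0, 3, 3, 6, 12, 132/5, 60, 984/7, 336, …
ICs: h(0) = 0, h′(0) = 3.

f: a_k = 3, 3, 3, 3, 3, 3, 3, 3, 3, …
Change of var in L_f (x↦r) gives L₀.
∫: right-multiply L₀ by Dx.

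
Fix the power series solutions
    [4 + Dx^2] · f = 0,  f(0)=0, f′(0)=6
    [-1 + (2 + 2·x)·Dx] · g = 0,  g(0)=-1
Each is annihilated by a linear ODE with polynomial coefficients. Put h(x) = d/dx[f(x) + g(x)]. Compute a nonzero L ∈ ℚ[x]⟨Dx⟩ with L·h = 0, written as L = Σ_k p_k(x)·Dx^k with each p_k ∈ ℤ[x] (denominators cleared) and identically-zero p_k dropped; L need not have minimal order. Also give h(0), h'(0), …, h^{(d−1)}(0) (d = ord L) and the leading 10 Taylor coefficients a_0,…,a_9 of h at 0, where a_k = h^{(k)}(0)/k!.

L = (-124 - 128·x - 64·x^2) + (-152 - 408·x - 384·x^2 - 128·x^3)·Dx + (-31 - 32·x - 16·x^2)·Dx^2 + (-38 - 102·x - 96·x^2 - 32·x^3)·Dx^3  (order 3).
h: a_k = 11/2, 1/4, -195/16, 5/32, 989/256, 63/512, -19849/30720, 429/4096, -413531/6881280, 12155/131072, …
ICs: h(0) = 11/2, h′(0) = 1/4, h′′(0) = -195/8.

f: a_k = 0, 6, 0, -4, 0, 4/5, 0, -8/105, 0, 4/945, …
g: a_k = -1, -1/2, 1/8, -1/16, 5/128, -7/256, 21/1024, -33/2048, 429/32768, -715/65536, …
Sum ⇒ L₀ = lclm(L_f,L_g) in ℚ(x)⟨Dx⟩.
h=h₀': d/dx-closure on L₀ ⇒ L.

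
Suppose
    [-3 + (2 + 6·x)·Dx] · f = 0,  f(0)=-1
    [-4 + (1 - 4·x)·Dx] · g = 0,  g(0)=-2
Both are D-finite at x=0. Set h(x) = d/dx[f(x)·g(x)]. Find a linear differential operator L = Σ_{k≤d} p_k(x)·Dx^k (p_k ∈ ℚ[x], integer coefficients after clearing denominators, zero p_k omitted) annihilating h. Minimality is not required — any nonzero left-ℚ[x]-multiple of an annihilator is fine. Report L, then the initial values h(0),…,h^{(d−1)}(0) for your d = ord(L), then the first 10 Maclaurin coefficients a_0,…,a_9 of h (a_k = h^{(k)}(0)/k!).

L = (167 + 792·x + 432·x^2) + (-22 - 2·x + 288·x^2 + 288·x^3)·Dx  (order 1).
h: a_k = 11, 167/2, 4089/8, 43211/16, 1736945/128, 16628745/256, 310908437/1024, 2839776755/2048, 204590586465/32768, 1817865250205/65536, …
ICs: h(0) = 11.

f: a_k = -1, -3/2, 9/8, -27/16, 405/128, -1701/256, 15309/1024, -72171/2048, 2814669/32768, -14073345/65536, …
g: a_k = -2, -8, -32, -128, -512, -2048, -8192, -32768, -131072, -524288, …
f·g: L₀ = L_f ⊗_s L_g, ord ≤ 1·1.
h₀' ⇒ L via d/dx closure of L₀.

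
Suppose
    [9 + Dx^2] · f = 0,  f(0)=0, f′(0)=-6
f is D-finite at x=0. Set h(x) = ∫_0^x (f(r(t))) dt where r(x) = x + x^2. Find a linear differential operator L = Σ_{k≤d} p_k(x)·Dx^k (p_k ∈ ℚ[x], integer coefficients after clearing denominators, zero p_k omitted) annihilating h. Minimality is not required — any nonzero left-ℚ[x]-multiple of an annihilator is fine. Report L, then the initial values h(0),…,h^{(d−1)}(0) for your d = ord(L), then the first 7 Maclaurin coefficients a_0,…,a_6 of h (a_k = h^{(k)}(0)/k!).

L = (9 + 54·x + 108·x^2 + 72·x^3)·Dx - 2·Dx^2 + (1 + 2·x)·Dx^3  (order 3).
h: a_k = 0, 0, -3, -2, 9/4, 27/5, 153/40, …
ICs: h(0) = 0, h′(0) = 0, h′′(0) = -6.

f: a_k = 0, -6, 0, 9, 0, -81/20, 0, …
f∘r: x↦r, Dx↦Dx/r' in L_f ⇒ L₀.
h=∫₀ˣh₀: take L = L₀·Dx.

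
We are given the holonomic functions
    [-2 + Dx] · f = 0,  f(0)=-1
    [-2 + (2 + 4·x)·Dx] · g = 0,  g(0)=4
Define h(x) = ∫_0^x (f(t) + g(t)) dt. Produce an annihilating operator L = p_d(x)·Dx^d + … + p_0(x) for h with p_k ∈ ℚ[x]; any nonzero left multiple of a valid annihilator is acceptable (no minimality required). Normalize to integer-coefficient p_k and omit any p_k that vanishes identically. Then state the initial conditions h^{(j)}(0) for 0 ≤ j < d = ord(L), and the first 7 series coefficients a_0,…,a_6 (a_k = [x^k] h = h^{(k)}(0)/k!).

f: a_k = -1, -2, -2, -4/3, -2/3, -4/15, -4/45, …
g: a_k = 4, 4, -2, 2, -5/2, 7/2, -21/4, …
f+g: L₀ = lclm(L_f,L_g), ord ≤ 1+1.
Integrate: L := L₀·Dx.
L = (6 + 8·x)·Dx + (-5 - 16·x - 16·x^2)·Dx^2 + (1 + 6·x + 8·x^2)·Dx^3  (order 3).
h: a_k = 0, 3, 1, -4/3, 1/6, -19/30, 97/180, …
ICs: h(0) = 0, h′(0) = 3, h′′(0) = 2.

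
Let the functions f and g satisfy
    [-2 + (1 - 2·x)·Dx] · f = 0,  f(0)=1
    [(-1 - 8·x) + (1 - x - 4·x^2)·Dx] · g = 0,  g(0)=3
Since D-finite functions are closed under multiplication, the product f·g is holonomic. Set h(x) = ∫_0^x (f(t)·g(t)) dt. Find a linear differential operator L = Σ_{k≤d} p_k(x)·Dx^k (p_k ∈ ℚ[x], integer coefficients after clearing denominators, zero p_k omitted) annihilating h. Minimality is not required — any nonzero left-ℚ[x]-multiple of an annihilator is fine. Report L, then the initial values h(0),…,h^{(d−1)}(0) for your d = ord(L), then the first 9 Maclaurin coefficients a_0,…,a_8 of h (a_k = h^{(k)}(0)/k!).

L = (-3 - 4·x + 24·x^2)·Dx + (1 - 3·x - 2·x^2 + 8·x^3)·Dx^2  (order 2).
h: a_k = 0, 3, 9/2, 11, 93/4, 273/5, 247/2, 2025/7, 5373/8, …
ICs: h(0) = 0, h′(0) = 3.

f: a_k = 1, 2, 4, 8, 16, 32, 64, 128, 256, …
g: a_k = 3, 3, 15, 27, 87, 195, 543, 1323, 3495, …
h₀=f·g: eliminate ⇒ L₀, order ≤ 1·1.
∫: right-multiply L₀ by Dx.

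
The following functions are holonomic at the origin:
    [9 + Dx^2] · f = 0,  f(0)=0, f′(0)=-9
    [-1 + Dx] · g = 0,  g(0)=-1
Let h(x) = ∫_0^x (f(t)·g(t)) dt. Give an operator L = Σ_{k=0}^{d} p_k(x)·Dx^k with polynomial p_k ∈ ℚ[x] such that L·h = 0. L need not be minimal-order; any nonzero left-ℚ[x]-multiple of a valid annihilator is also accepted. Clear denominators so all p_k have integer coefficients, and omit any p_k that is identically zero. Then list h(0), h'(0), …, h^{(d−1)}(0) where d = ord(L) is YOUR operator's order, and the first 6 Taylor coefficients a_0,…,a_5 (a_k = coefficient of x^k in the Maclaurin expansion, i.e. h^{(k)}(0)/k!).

f: a_k = 0, -9, 0, 27/2, 0, -243/40, …
g: a_k = -1, -1, -1/2, -1/6, -1/24, -1/120, …
Sym-product of L_f,L_g gives L₀ (≤ ord 2).
h=∫h₀ ⇒ L = L₀·Dx.
L = 10·Dx - 2·Dx^2 + Dx^3  (order 3).
h: a_k = 0, 0, 9/2, 3, -9/4, -12/5, …
ICs: h(0) = 0, h′(0) = 0, h′′(0) = 9.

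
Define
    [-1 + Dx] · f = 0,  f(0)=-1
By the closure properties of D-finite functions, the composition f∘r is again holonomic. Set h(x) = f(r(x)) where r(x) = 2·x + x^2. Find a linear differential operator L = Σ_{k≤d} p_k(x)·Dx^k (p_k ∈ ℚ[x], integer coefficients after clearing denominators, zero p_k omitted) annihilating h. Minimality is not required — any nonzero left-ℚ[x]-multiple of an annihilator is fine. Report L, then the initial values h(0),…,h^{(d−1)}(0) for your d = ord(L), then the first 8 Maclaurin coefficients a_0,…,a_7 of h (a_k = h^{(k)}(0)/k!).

L = (-2 - 2·x) + Dx  (order 1).
h: a_k = -1, -2, -3, -10/3, -19/6, -13/5, -173/90, -407/315, …
ICs: h(0) = -1.

f: a_k = -1, -1, -1/2, -1/6, -1/24, -1/120, -1/720, -1/5040, …
Substitute x→r, Dx→(1/r')Dx; clear ⇒ L₀.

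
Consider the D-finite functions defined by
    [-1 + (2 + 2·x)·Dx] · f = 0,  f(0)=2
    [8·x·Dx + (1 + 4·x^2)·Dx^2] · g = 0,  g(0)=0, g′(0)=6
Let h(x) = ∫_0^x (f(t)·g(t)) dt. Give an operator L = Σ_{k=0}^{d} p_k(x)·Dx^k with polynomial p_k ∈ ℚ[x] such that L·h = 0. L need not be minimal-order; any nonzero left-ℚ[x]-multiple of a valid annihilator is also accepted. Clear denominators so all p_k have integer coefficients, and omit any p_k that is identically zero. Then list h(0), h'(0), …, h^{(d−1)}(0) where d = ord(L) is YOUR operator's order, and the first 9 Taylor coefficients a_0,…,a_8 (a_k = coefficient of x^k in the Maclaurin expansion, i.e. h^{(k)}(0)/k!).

f: a_k = 2, 1, -1/4, 1/8, -5/64, 7/128, -21/512, 33/1024, -429/16384, …
g: a_k = 0, 6, 0, -8, 0, 96/5, 0, -384/7, 0, …
L₀ := L_f ⊗_s L_g (sym. prod.), ord ≤ 2.
Integrate: L := L₀·Dx.
L = (3 - 16·x - 4·x^2)·Dx + (-4 + 28·x + 48·x^2 + 16·x^3)·Dx^2 + (4 + 8·x + 20·x^2 + 32·x^3 + 16·x^4)·Dx^3  (order 3).
h: a_k = 0, 0, 6, 2, -35/8, -29/20, 6389/960, 847/320, -1022653/71680, …
ICs: h(0) = 0, h′(0) = 0, h′′(0) = 12.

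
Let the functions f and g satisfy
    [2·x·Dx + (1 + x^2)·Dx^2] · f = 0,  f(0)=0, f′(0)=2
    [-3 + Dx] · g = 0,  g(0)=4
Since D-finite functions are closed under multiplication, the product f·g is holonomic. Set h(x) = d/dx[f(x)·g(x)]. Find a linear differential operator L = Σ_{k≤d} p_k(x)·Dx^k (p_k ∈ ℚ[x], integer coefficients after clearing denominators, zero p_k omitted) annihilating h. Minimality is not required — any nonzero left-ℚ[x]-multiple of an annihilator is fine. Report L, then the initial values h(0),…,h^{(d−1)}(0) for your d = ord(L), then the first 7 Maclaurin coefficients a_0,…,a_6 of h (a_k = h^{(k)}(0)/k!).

f: a_k = 0, 2, 0, -2/3, 0, 2/5, 0, …
g: a_k = 4, 12, 18, 18, 27/2, 81/10, 81/20, …
f·g: L₀ = L_f ⊗_s L_g, ord ≤ 2·1.
Differentiate: ansatz ord ≤ ord L₀ ⇒ L.
L = (21 - 36·x + 72·x^2 - 36·x^3 + 27·x^4) + (-16 + 18·x - 42·x^2 + 18·x^3 - 18·x^4)·Dx + (3 - 2·x + 6·x^2 - 2·x^3 + 3·x^4)·Dx^2  (order 2).
h: a_k = 8, 48, 100, 112, 83, 54, 361/10, …
ICs: h(0) = 8, h′(0) = 48.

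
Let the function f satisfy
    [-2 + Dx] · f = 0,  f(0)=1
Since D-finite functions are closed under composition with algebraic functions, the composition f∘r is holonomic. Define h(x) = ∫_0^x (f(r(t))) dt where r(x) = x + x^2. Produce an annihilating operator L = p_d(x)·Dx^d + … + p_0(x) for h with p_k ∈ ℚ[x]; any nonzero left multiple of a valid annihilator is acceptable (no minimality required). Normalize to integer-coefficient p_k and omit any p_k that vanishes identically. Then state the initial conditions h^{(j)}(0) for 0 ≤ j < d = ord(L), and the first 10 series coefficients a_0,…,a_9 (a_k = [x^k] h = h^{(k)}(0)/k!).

L = (-2 - 4·x)·Dx + Dx^2  (order 2).
h: a_k = 0, 1, 1, 4/3, 4/3, 4/3, 52/45, 304/315, 232/315, 1528/2835, …
ICs: h(0) = 0, h′(0) = 1.

f: a_k = 1, 2, 2, 4/3, 2/3, 4/15, 4/45, 8/315, 2/315, 4/2835, …
L₀ from L_f via x↦r, Dx↦r'^{-1}Dx.
h=∫₀ˣh₀: take L = L₀·Dx.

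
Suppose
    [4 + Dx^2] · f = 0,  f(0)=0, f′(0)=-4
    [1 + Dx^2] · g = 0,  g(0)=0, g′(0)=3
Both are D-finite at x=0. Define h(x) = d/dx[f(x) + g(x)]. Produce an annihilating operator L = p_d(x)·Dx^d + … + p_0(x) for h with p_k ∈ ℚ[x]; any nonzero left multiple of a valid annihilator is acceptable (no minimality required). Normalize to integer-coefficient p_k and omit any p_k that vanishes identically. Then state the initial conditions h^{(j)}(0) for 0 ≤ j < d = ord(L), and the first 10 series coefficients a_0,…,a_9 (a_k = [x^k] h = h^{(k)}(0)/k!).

f: a_k = 0, -4, 0, 8/3, 0, -8/15, 0, 16/315, 0, -8/2835, …
g: a_k = 0, 3, 0, -1/2, 0, 1/40, 0, -1/1680, 0, 1/120960, …
h₀=f+g: left-lcm gives L₀, ord ≤ 4.
Differentiate: ansatz ord ≤ ord L₀ ⇒ L.
L = 4 + 5·Dx^2 + Dx^4  (order 4).
h: a_k = -1, 0, 13/2, 0, -61/24, 0, 253/720, 0, -1021/40320, 0, …
ICs: h(0) = -1, h′(0) = 0, h′′(0) = 13, h′′′(0) = 0.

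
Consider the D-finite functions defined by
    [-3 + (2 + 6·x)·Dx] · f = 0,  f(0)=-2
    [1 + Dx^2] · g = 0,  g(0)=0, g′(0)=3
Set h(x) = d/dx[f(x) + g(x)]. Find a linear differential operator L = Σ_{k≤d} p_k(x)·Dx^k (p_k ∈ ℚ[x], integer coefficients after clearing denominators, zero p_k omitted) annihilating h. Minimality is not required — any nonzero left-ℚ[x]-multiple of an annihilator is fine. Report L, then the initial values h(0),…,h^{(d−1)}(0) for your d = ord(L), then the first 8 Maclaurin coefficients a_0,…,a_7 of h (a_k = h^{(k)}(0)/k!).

L = (-417 - 72·x - 108·x^2) + (-62 - 234·x - 216·x^2 - 216·x^3)·Dx + (-417 - 72·x - 108·x^2)·Dx^2 + (-62 - 234·x - 216·x^2 - 216·x^3)·Dx^3  (order 3).
h: a_k = 0, 9/2, -93/8, 405/16, -8489/128, 45927/256, -7578019/15360, 2814669/2048, …
ICs: h(0) = 0, h′(0) = 9/2, h′′(0) = -93/4.

f: a_k = -2, -3, 9/4, -27/8, 405/64, -1701/128, 15309/512, -72171/1024, …
g: a_k = 0, 3, 0, -1/2, 0, 1/40, 0, -1/1680, …
Sum ⇒ L₀ = lclm(L_f,L_g) in ℚ(x)⟨Dx⟩.
h=h₀': d/dx-closure on L₀ ⇒ L.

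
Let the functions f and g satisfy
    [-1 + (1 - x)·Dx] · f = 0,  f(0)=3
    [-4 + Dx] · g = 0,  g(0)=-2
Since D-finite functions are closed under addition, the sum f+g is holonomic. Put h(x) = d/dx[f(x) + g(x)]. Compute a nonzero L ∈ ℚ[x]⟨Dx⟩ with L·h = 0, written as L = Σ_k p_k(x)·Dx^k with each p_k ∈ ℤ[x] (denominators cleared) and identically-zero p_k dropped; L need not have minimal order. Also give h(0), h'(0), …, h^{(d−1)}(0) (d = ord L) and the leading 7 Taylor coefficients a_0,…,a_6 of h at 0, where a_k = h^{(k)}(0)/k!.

L = (-4 + 16·x) + (5 - 16·x + 8·x^2)·Dx + (-1 + 3·x - 2·x^2)·Dx^2  (order 2).
h: a_k = -5, -26, -55, -220/3, -211/3, -754/15, -1103/45, …
ICs: h(0) = -5, h′(0) = -26.

f: a_k = 3, 3, 3, 3, 3, 3, 3, …
g: a_k = -2, -8, -16, -64/3, -64/3, -256/15, -512/45, …
f+g: L₀ = lclm(L_f,L_g), ord ≤ 1+1.
h=h₀': d/dx-closure on L₀ ⇒ L.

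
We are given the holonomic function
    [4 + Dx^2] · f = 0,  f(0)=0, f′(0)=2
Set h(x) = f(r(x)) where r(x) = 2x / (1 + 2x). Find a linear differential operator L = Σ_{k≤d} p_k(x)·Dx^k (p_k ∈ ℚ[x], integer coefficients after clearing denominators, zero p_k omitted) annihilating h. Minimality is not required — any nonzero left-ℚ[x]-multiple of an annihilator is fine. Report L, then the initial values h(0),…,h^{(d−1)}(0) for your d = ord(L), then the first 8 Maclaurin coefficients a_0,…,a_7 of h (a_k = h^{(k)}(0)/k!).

L = 16 + (4 + 24·x + 48·x^2 + 32·x^3)·Dx + (1 + 8·x + 24·x^2 + 32·x^3 + 16·x^4)·Dx^2  (order 2).
h: a_k = 0, 4, -8, 16/3, 32, -2752/15, 640, -565504/315, …
ICs: h(0) = 0, h′(0) = 4.

f: a_k = 0, 2, 0, -4/3, 0, 4/15, 0, -8/315, …
Change of var in L_f (x↦r) gives L₀.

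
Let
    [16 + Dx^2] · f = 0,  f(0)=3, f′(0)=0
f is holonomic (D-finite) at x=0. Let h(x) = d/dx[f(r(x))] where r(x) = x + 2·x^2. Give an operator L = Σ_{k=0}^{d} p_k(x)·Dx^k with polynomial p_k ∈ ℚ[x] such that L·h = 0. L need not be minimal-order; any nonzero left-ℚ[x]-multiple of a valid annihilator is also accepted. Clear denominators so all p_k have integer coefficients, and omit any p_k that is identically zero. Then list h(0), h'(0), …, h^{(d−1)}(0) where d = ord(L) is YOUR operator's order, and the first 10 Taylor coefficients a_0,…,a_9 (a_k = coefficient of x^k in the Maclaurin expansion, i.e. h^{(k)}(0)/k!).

f: a_k = 3, 0, -24, 0, 32, 0, -256/15, 0, 512/105, 0, …
f∘r: x↦r, Dx↦Dx/r' in L_f ⇒ L₀.
Derive L from L₀ (diff closure).
L = (64 + 256·x + 1536·x^2 + 4096·x^3 + 4096·x^4) + (-12 - 48·x)·Dx + (1 + 8·x + 16·x^2)·Dx^2  (order 2).
h: a_k = 0, -48, -288, -256, 1280, 22528/5, 28672/5, -425984/105, -835584/35, -33554432/945, …
ICs: h(0) = 0, h′(0) = -48.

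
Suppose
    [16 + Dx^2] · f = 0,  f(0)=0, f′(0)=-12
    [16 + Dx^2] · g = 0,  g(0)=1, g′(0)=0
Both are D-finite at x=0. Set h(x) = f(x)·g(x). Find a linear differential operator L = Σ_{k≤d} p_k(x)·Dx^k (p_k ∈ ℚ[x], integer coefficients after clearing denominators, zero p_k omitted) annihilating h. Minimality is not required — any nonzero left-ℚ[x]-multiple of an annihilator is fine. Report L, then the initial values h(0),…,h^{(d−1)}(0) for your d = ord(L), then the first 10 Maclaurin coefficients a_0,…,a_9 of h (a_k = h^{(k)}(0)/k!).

f: a_k = 0, -12, 0, 32, 0, -128/5, 0, 1024/105, 0, -2048/945, …
g: a_k = 1, 0, -8, 0, 32/3, 0, -256/45, 0, 512/315, 0, …
f·g: L₀ = L_f ⊗_s L_g, ord ≤ 2·2.
L = 64·Dx + Dx^3  (order 3).
h: a_k = 0, -12, 0, 128, 0, -2048/5, 0, 65536/105, 0, -524288/945, …
ICs: h(0) = 0, h′(0) = -12, h′′(0) = 0.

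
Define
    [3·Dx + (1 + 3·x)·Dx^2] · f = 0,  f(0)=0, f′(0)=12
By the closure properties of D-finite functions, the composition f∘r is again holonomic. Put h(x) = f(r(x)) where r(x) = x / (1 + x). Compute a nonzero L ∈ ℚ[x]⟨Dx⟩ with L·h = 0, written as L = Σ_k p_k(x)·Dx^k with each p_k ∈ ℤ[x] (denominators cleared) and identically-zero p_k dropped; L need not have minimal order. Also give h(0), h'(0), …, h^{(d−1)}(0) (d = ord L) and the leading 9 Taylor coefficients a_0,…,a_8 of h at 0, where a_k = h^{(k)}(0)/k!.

f: a_k = 0, 12, -18, 36, -81, 972/5, -486, 8748/7, -6561/2, …
f∘r: x↦r, Dx↦Dx/r' in L_f ⇒ L₀.
L = (5 + 8·x)·Dx + (1 + 5·x + 4·x^2)·Dx^2  (order 2).
h: a_k = 0, 12, -30, 84, -255, 4092/5, -2730, 65532/7, -65535/2, …
ICs: h(0) = 0, h′(0) = 12.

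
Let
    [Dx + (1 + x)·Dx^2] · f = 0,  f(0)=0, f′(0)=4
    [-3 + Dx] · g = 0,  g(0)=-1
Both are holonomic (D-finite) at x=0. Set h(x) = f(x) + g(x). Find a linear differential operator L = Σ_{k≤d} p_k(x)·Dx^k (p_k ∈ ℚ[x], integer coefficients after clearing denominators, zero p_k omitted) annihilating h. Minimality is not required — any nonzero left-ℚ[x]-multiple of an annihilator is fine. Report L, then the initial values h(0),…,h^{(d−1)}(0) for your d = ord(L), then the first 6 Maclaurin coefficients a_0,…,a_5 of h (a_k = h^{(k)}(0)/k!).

f: a_k = 0, 4, -2, 4/3, -1, 4/5, …
g: a_k = -1, -3, -9/2, -9/2, -27/8, -81/40, …
Sum ⇒ L₀ = lclm(L_f,L_g) in ℚ(x)⟨Dx⟩.
L = (-15 - 9·x)·Dx + (-7 - 18·x - 9·x^2)·Dx^2 + (4 + 7·x + 3·x^2)·Dx^3  (order 3).
h: a_k = -1, 1, -13/2, -19/6, -35/8, -49/40, …
ICs: h(0) = -1, h′(0) = 1, h′′(0) = -13.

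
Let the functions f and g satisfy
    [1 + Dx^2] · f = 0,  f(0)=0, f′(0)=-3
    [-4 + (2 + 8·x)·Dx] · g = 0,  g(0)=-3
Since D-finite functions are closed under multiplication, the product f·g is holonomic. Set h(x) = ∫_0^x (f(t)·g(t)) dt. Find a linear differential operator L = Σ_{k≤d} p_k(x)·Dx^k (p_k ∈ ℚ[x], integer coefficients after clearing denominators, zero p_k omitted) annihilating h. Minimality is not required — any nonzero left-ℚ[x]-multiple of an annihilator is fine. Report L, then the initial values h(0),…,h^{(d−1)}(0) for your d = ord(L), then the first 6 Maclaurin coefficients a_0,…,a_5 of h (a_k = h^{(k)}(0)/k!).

f: a_k = 0, -3, 0, 1/2, 0, -1/40, …
g: a_k = -3, -6, 6, -12, 30, -84, …
Product ⇒ symmetric product L₀, ord ≤ 2.
h=∫h₀ ⇒ L = L₀·Dx.
L = (13 + 8·x + 16·x^2)·Dx + (-4 - 16·x)·Dx^2 + (1 + 8·x + 16·x^2)·Dx^3  (order 3).
h: a_k = 0, 0, 9/2, 6, -39/8, 33/5, …
ICs: h(0) = 0, h′(0) = 0, h′′(0) = 9.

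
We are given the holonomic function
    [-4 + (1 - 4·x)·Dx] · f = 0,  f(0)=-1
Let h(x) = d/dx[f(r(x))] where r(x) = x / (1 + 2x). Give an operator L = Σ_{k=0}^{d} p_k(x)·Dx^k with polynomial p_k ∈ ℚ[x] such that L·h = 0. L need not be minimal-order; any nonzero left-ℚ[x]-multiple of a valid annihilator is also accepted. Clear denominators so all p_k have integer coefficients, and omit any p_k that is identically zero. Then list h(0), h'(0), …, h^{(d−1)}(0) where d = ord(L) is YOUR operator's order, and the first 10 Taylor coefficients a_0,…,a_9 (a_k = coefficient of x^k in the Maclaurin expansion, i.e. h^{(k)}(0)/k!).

L = 4 + (-1 + 2·x)·Dx  (order 1).
h: a_k = -4, -16, -48, -128, -320, -768, -1792, -4096, -9216, -20480, …
ICs: h(0) = -4.

f: a_k = -1, -4, -16, -64, -256, -1024, -4096, -16384, -65536, -262144, …
L₀ from L_f via x↦r, Dx↦r'^{-1}Dx.
h=h₀': d/dx-closure on L₀ ⇒ L.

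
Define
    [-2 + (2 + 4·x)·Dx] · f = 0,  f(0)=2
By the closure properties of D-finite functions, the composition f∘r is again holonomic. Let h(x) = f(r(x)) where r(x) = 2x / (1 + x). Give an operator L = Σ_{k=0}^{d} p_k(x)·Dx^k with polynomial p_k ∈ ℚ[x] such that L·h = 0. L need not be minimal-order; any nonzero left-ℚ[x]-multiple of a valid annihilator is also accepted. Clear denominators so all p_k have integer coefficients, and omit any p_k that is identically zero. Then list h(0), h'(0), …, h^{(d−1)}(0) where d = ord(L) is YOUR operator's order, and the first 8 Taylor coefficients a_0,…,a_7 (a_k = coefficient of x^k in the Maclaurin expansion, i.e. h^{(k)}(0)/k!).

f: a_k = 2, 2, -1, 1, -5/4, 7/4, -21/8, 33/8, …
Substitute x→r, Dx→(1/r')Dx; clear ⇒ L₀.
L = -2 + (1 + 6·x + 5·x^2)·Dx  (order 1).
h: a_k = 2, 4, -8, 20, -60, 204, -752, 2924, …
ICs: h(0) = 2.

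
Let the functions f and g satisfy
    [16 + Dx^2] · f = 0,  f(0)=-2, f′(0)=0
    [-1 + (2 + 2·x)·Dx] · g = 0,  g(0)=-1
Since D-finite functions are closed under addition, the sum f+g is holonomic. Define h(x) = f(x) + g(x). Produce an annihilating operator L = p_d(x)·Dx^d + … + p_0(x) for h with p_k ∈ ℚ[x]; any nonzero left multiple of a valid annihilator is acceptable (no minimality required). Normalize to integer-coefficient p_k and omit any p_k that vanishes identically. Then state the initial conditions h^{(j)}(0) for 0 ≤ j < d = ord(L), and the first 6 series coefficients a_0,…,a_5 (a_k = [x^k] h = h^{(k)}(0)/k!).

L = (-1072 - 2048·x - 1024·x^2) + (2016 + 6112·x + 6144·x^2 + 2048·x^3)·Dx + (-67 - 128·x - 64·x^2)·Dx^2 + (126 + 382·x + 384·x^2 + 128·x^3)·Dx^3  (order 3).
h: a_k = -3, -1/2, 129/8, -1/16, -8177/384, -7/256, …
ICs: h(0) = -3, h′(0) = -1/2, h′′(0) = 129/4.

f: a_k = -2, 0, 16, 0, -64/3, 0, …
g: a_k = -1, -1/2, 1/8, -1/16, 5/128, -7/256, …
h₀=f+g: left-lcm gives L₀, ord ≤ 3.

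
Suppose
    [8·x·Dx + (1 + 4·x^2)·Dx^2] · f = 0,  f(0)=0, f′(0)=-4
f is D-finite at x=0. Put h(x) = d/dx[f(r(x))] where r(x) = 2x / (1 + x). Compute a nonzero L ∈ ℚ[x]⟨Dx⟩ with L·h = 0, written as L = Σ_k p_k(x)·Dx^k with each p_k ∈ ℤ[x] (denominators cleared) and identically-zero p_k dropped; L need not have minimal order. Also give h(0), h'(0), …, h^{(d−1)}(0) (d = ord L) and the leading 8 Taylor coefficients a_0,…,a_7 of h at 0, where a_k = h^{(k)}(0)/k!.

f: a_k = 0, -4, 0, 16/3, 0, -64/5, 0, 256/7, …
h₀=f(r): pull back L_f along r ⇒ L₀.
Differentiate: ansatz ord ≤ ord L₀ ⇒ L.
L = (2 + 34·x) + (1 + 2·x + 17·x^2)·Dx  (order 1).
h: a_k = -8, 16, 104, -480, -808, 9776, -5816, -154560, …
ICs: h(0) = -8.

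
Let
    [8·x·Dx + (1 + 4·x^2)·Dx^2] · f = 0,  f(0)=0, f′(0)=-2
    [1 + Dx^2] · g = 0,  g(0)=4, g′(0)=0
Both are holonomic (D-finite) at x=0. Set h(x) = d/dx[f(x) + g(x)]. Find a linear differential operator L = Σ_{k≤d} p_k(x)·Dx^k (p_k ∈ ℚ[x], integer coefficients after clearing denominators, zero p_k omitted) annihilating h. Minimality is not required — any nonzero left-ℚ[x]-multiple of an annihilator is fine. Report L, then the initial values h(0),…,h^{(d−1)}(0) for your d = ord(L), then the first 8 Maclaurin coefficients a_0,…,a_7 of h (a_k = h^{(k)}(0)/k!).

L = (-376·x + 1600·x^3 + 128·x^5) + (-7 + 76·x^2 + 432·x^4 + 64·x^6)·Dx + (-376·x + 1600·x^3 + 128·x^5)·Dx^2 + (-7 + 76·x^2 + 432·x^4 + 64·x^6)·Dx^3  (order 3).
h: a_k = -2, -4, 8, 2/3, -32, -1/30, 128, 1/1260, …
ICs: h(0) = -2, h′(0) = -4, h′′(0) = 16.

f: a_k = 0, -2, 0, 8/3, 0, -32/5, 0, 128/7, …
g: a_k = 4, 0, -2, 0, 1/6, 0, -1/180, 0, …
f+g: L₀ = lclm(L_f,L_g), ord ≤ 2+2.
Derive L from L₀ (diff closure).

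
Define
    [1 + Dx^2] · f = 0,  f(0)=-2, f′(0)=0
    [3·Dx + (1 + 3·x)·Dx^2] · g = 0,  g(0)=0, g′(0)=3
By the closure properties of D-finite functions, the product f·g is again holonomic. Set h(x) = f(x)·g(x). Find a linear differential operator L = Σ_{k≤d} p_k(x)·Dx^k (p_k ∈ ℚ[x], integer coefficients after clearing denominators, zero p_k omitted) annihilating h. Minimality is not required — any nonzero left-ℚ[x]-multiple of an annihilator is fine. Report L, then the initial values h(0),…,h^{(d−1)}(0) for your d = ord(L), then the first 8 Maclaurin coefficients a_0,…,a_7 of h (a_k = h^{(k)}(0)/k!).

f: a_k = -2, 0, 1, 0, -1/12, 0, 1/360, 0, …
g: a_k = 0, 3, -9/2, 9, -81/4, 243/5, -243/2, 2187/7, …
f·g: L₀ = L_f ⊗_s L_g, ord ≤ 2·2.
L = (-203 - 222·x - 189·x^2 + 432·x^3 + 324·x^4) + (-84 - 108·x + 648·x^2 + 648·x^3)·Dx + (-208 - 228·x - 54·x^2 + 864·x^3 + 648·x^4)·Dx^2 + (-84 - 108·x + 648·x^2 + 648·x^3)·Dx^3 + (-5 - 6·x + 135·x^2 + 432·x^3 + 324·x^4)·Dx^4  (order 4).
h: a_k = 0, -6, 9, -15, 36, -1769/20, 1785/8, -484679/840, …
ICs: h(0) = 0, h′(0) = -6, h′′(0) = 18, h′′′(0) = -90.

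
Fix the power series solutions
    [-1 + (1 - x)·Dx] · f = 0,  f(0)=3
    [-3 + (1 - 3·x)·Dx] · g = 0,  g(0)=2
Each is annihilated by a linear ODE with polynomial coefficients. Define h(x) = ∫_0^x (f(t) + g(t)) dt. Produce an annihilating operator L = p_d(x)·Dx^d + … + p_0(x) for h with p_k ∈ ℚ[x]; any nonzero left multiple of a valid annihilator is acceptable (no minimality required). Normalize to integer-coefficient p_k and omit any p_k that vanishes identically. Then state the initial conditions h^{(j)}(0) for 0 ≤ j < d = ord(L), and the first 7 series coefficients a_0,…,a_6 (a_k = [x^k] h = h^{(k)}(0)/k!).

f: a_k = 3, 3, 3, 3, 3, 3, 3, …
g: a_k = 2, 6, 18, 54, 162, 486, 1458, …
Weyl lclm of L_f,L_g ⇒ L₀ (ord ≤ 2).
h=∫₀ˣh₀: take L = L₀·Dx.
L = -6·Dx + (8 - 12·x)·Dx^2 + (-1 + 4·x - 3·x^2)·Dx^3  (order 3).
h: a_k = 0, 5, 9/2, 7, 57/4, 33, 163/2, …
ICs: h(0) = 0, h′(0) = 5, h′′(0) = 9.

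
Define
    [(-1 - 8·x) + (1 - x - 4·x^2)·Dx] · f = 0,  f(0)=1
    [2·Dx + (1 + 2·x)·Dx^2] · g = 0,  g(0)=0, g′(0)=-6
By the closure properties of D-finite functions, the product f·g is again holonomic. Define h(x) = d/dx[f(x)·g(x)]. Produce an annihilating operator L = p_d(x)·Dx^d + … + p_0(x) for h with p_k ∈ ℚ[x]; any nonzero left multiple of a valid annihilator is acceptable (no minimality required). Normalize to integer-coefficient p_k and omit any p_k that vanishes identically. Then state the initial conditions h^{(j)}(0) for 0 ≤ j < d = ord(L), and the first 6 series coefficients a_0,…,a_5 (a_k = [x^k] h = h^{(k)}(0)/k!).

L = (160 + 720·x + 1152·x^2) + (11 + 170·x + 768·x^2 + 896·x^3)·Dx + (-5 - 21·x + 14·x^2 + 136·x^3 + 128·x^4)·Dx^2  (order 2).
h: a_k = -6, 0, -96, -80, -836, -6456/5, …
ICs: h(0) = -6, h′(0) = 0.

f: a_k = 1, 1, 5, 9, 29, 65, …
g: a_k = 0, -6, 6, -8, 12, -96/5, …
Sym-product of L_f,L_g gives L₀ (≤ ord 2).
Differentiate: ansatz ord ≤ ord L₀ ⇒ L.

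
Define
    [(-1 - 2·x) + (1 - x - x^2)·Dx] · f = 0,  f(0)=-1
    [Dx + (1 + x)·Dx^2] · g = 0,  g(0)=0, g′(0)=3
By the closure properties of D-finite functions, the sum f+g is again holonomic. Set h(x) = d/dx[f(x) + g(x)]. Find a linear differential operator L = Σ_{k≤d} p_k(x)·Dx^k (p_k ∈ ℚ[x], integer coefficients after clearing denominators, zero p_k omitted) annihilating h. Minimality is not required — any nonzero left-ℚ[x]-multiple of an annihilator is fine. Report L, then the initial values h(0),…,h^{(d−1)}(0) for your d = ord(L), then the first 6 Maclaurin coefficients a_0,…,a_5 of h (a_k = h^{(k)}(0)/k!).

f: a_k = -1, -1, -2, -3, -5, -8, …
g: a_k = 0, 3, -3/2, 1, -3/4, 3/5, …
Weyl lclm of L_f,L_g ⇒ L₀ (ord ≤ 3).
Differentiate: ansatz ord ≤ ord L₀ ⇒ L.
L = (26 + 70·x + 76·x^2 + 36·x^3 + 12·x^4) + (16 + 84·x + 160·x^2 + 144·x^3 + 74·x^4 + 20·x^5)·Dx + (-5 - 11·x + x^2 + 23·x^3 + 29·x^4 + 17·x^5 + 4·x^6)·Dx^2  (order 2).
h: a_k = 2, -7, -6, -23, -37, -81, …
ICs: h(0) = 2, h′(0) = -7.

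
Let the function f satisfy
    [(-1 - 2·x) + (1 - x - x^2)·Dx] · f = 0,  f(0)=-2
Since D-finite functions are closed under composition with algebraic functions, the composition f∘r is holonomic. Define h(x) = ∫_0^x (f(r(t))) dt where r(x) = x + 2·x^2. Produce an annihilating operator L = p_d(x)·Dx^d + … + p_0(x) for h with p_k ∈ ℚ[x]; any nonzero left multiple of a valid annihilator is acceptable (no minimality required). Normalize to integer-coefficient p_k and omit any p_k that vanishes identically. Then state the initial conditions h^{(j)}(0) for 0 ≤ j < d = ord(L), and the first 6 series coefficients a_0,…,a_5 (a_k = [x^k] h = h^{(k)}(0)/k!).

L = (1 + 6·x + 12·x^2 + 16·x^3)·Dx + (-1 + x + 3·x^2 + 4·x^3 + 4·x^4)·Dx^2  (order 2).
h: a_k = 0, -2, -1, -8/3, -11/2, -62/5, …
ICs: h(0) = 0, h′(0) = -2.

f: a_k = -2, -2, -4, -6, -10, -16, …
L₀ from L_f via x↦r, Dx↦r'^{-1}Dx.
∫: right-multiply L₀ by Dx.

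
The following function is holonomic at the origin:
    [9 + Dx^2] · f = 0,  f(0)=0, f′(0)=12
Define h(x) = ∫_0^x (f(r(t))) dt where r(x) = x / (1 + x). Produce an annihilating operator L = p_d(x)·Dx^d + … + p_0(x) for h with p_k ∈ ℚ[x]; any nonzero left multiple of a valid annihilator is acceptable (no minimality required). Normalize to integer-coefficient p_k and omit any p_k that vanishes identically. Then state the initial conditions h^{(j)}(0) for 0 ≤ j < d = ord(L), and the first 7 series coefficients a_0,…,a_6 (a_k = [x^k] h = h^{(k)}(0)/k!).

f: a_k = 0, 12, 0, -18, 0, 81/10, 0, …
f∘r: x↦r, Dx↦Dx/r' in L_f ⇒ L₀.
h=∫₀ˣh₀: take L = L₀·Dx.
L = 9·Dx + (2 + 6·x + 6·x^2 + 2·x^3)·Dx^2 + (1 + 4·x + 6·x^2 + 4·x^3 + x^4)·Dx^3  (order 3).
h: a_k = 0, 0, 6, -4, -3/2, 42/5, -293/20, …
ICs: h(0) = 0, h′(0) = 0, h′′(0) = 12.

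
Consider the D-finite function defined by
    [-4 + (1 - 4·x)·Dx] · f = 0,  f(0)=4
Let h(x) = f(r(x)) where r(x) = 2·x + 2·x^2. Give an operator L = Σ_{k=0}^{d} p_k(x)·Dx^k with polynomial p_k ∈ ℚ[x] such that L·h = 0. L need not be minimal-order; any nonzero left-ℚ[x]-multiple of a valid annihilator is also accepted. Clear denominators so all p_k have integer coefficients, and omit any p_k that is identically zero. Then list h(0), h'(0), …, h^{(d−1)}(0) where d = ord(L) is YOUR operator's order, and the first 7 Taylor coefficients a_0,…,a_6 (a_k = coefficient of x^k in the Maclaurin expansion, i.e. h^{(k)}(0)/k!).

L = (8 + 16·x) + (-1 + 8·x + 8·x^2)·Dx  (order 1).
h: a_k = 4, 32, 288, 2560, 22784, 202752, 1804288, …
ICs: h(0) = 4.

f: a_k = 4, 16, 64, 256, 1024, 4096, 16384, …
h₀=f(r): pull back L_f along r ⇒ L₀.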